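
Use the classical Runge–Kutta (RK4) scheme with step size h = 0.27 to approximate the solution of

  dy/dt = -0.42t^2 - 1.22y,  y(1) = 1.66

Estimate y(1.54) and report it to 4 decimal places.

RK4: k1 = f(t_n, y_n); k2 = f(t_n + h/2, y_n + (h/2)·k1); k3 = f(t_n + h/2, y_n + (h/2)·k2); k4 = f(t_n + h, y_n + h·k3); y_{n+1} = y_n + (h/6)·(k1 + 2k2 + 2k3 + k4).
t=1.000000, y=1.660000:
  k1 = f(1.000000, 1.660000) = -2.445200
  k2 = f(1.135000, 1.329898) = -2.163530
  k3 = f(1.135000, 1.367923) = -2.209921
  k4 = f(1.270000, 1.063321) = -1.974670
  y ← 1.660000 + (0.27/6)·(k1 + 2k2 + 2k3 + k4) = 1.067495
t=1.270000, y=1.067495:
  k1 = f(1.270000, 1.067495) = -1.979762
  k2 = f(1.405000, 0.800227) = -1.805368
  k3 = f(1.405000, 0.823771) = -1.834091
  k4 = f(1.540000, 0.572291) = -1.694267
  y ← 1.067495 + (0.27/6)·(k1 + 2k2 + 2k3 + k4) = 0.574613
y(1.54) ≈ 0.5746

0.5746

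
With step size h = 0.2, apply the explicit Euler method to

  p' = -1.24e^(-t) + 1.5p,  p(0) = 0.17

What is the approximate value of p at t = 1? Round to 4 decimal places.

-1.0925

Euler: p_{n+1} = p_n + h·f(t_n, p_n).
t=0.000000, p=0.170000: f=-0.985000 → p ← 0.170000 + 0.2·(-0.985000) = -0.027000
t=0.200000, p=-0.027000: f=-1.055726 → p ← -0.027000 + 0.2·(-1.055726) = -0.238145
t=0.400000, p=-0.238145: f=-1.188415 → p ← -0.238145 + 0.2·(-1.188415) = -0.475828
t=0.600000, p=-0.475828: f=-1.394269 → p ← -0.475828 + 0.2·(-1.394269) = -0.754682
t=0.800000, p=-0.754682: f=-1.689191 → p ← -0.754682 + 0.2·(-1.689191) = -1.092520
p(1) ≈ -1.0925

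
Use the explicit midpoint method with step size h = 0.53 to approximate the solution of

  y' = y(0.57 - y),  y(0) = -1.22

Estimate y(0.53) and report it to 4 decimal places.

Midpoint: k1 = f(x_n, y_n); k2 = f(x_n + h/2, y_n + (h/2)·k1); y_{n+1} = y_n + h·k2.
x=0.000000, y=-1.220000:
  k1 = f(0.000000, -1.220000) = -2.183800
  k2 = f(0.265000, -1.798707) = -4.260610
  y ← -1.220000 + 0.53·(-4.260610) = -3.478123
y(0.53) ≈ -3.4781

-3.4781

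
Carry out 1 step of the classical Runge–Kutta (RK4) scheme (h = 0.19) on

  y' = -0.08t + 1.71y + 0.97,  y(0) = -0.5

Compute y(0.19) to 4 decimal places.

RK4: k1 = f(t_n, y_n); k2 = f(t_n + h/2, y_n + (h/2)·k1); k3 = f(t_n + h/2, y_n + (h/2)·k2); k4 = f(t_n + h, y_n + h·k3); y_{n+1} = y_n + (h/6)·(k1 + 2k2 + 2k3 + k4).
t=0.000000, y=-0.500000:
  k1 = f(0.000000, -0.500000) = 0.115000
  k2 = f(0.095000, -0.489075) = 0.126082
  k3 = f(0.095000, -0.488022) = 0.127882
  k4 = f(0.190000, -0.475702) = 0.141349
  y ← -0.500000 + (0.19/6)·(k1 + 2k2 + 2k3 + k4) = -0.475798
y(0.19) ≈ -0.4758

-0.4758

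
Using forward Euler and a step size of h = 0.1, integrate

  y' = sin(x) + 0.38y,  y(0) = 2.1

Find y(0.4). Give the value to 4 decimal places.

Euler: y_{n+1} = y_n + h·f(x_n, y_n).
x=0.000000, y=2.100000: f=0.798000 → y ← 2.100000 + 0.1·0.798000 = 2.179800
x=0.100000, y=2.179800: f=0.928157 → y ← 2.179800 + 0.1·0.928157 = 2.272616
x=0.200000, y=2.272616: f=1.062263 → y ← 2.272616 + 0.1·1.062263 = 2.378842
x=0.300000, y=2.378842: f=1.199480 → y ← 2.378842 + 0.1·1.199480 = 2.498790
y(0.4) ≈ 2.4988

2.4988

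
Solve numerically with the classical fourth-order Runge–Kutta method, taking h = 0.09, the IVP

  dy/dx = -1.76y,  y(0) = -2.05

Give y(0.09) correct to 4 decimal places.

RK4: k1 = f(x_n, y_n); k2 = f(x_n + h/2, y_n + (h/2)·k1); k3 = f(x_n + h/2, y_n + (h/2)·k2); k4 = f(x_n + h, y_n + h·k3); y_{n+1} = y_n + (h/6)·(k1 + 2k2 + 2k3 + k4).
x=0.000000, y=-2.050000:
  k1 = f(0.000000, -2.050000) = 3.608000
  k2 = f(0.045000, -1.887640) = 3.322246
  k3 = f(0.045000, -1.900499) = 3.344878
  k4 = f(0.090000, -1.748961) = 3.078171
  y ← -2.050000 + (0.09/6)·(k1 + 2k2 + 2k3 + k4) = -1.749694
y(0.09) ≈ -1.7497

-1.7497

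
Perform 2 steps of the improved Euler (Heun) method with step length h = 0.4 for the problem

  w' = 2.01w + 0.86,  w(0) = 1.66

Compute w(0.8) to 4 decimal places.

Heun: k1 = f(t_n, w_n); k2 = f(t_n + h, w_n + h·k1); w_{n+1} = w_n + (h/2)·(k1 + k2).
t=0.000000, w=1.660000:
  k1 = f(0.000000, 1.660000) = 4.196600
  k2 = f(0.400000, 3.338640) = 7.570666
  w ← 1.660000 + (0.4/2)·(4.196600 + 7.570666) = 4.013453
t=0.400000, w=4.013453:
  k1 = f(0.400000, 4.013453) = 8.927041
  k2 = f(0.800000, 7.584270) = 16.104382
  w ← 4.013453 + (0.4/2)·(8.927041 + 16.104382) = 9.019738
w(0.8) ≈ 9.0197

9.0197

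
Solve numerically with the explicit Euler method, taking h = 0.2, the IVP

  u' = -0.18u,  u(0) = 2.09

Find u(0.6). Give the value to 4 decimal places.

Euler: u_{n+1} = u_n + h·f(t_n, u_n).
t=0.000000, u=2.090000: f=-0.376200 → u ← 2.090000 + 0.2·(-0.376200) = 2.014760
t=0.200000, u=2.014760: f=-0.362657 → u ← 2.014760 + 0.2·(-0.362657) = 1.942229
t=0.400000, u=1.942229: f=-0.349601 → u ← 1.942229 + 0.2·(-0.349601) = 1.872308
u(0.6) ≈ 1.8723

1.8723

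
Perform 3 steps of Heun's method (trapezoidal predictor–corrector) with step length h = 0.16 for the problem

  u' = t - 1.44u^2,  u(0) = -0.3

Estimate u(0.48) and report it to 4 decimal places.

Heun: k1 = f(t_n, u_n); k2 = f(t_n + h, u_n + h·k1); u_{n+1} = u_n + (h/2)·(k1 + k2).
t=0.000000, u=-0.300000:
  k1 = f(0.000000, -0.300000) = -0.129600
  k2 = f(0.160000, -0.320736) = 0.011865
  u ← -0.300000 + (0.16/2)·(-0.129600 + 0.011865) = -0.309419
t=0.160000, u=-0.309419:
  k1 = f(0.160000, -0.309419) = 0.022134
  k2 = f(0.320000, -0.305877) = 0.185272
  u ← -0.309419 + (0.16/2)·(0.022134 + 0.185272) = -0.292826
t=0.320000, u=-0.292826:
  k1 = f(0.320000, -0.292826) = 0.196524
  k2 = f(0.480000, -0.261382) = 0.381618
  u ← -0.292826 + (0.16/2)·(0.196524 + 0.381618) = -0.246575
u(0.48) ≈ -0.2466

-0.2466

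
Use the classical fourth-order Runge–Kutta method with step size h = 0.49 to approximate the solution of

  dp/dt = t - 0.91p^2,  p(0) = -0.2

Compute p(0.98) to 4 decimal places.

0.2598

RK4: k1 = f(t_n, p_n); k2 = f(t_n + h/2, p_n + (h/2)·k1); k3 = f(t_n + h/2, p_n + (h/2)·k2); k4 = f(t_n + h, p_n + h·k3); p_{n+1} = p_n + (h/6)·(k1 + 2k2 + 2k3 + k4).
t=0.000000, p=-0.200000:
  k1 = f(0.000000, -0.200000) = -0.036400
  k2 = f(0.245000, -0.208918) = 0.205281
  k3 = f(0.245000, -0.149706) = 0.224605
  k4 = f(0.490000, -0.089943) = 0.482638
  p ← -0.200000 + (0.49/6)·(k1 + 2k2 + 2k3 + k4) = -0.093342
t=0.490000, p=-0.093342:
  k1 = f(0.490000, -0.093342) = 0.482071
  k2 = f(0.735000, 0.024765) = 0.734442
  k3 = f(0.735000, 0.086596) = 0.728176
  k4 = f(0.980000, 0.263464) = 0.916834
  p ← -0.093342 + (0.49/6)·(k1 + 2k2 + 2k3 + k4) = 0.259796
p(0.98) ≈ 0.2598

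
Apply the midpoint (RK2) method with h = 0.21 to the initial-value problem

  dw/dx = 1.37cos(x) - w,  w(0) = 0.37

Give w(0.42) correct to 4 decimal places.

0.6958

Midpoint: k1 = f(x_n, w_n); k2 = f(x_n + h/2, w_n + (h/2)·k1); w_{n+1} = w_n + h·k2.
x=0.000000, w=0.370000:
  k1 = f(0.000000, 0.370000) = 1.000000
  k2 = f(0.105000, 0.475000) = 0.887455
  w ← 0.370000 + 0.21·0.887455 = 0.556366
x=0.210000, w=0.556366:
  k1 = f(0.210000, 0.556366) = 0.783537
  k2 = f(0.315000, 0.638637) = 0.663954
  w ← 0.556366 + 0.21·0.663954 = 0.695796
w(0.42) ≈ 0.6958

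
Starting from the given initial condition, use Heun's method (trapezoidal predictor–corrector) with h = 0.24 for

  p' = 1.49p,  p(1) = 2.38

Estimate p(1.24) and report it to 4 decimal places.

3.3833

Heun: k1 = f(s_n, p_n); k2 = f(s_n + h, p_n + h·k1); p_{n+1} = p_n + (h/2)·(k1 + k2).
s=1.000000, p=2.380000:
  k1 = f(1.000000, 2.380000) = 3.546200
  k2 = f(1.240000, 3.231088) = 4.814321
  p ← 2.380000 + (0.24/2)·(3.546200 + 4.814321) = 3.383263
p(1.24) ≈ 3.3833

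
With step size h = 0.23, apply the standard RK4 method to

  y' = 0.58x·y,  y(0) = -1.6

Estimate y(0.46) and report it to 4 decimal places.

RK4: k1 = f(x_n, y_n); k2 = f(x_n + h/2, y_n + (h/2)·k1); k3 = f(x_n + h/2, y_n + (h/2)·k2); k4 = f(x_n + h, y_n + h·k3); y_{n+1} = y_n + (h/6)·(k1 + 2k2 + 2k3 + k4).
x=0.000000, y=-1.600000:
  k1 = f(0.000000, -1.600000) = 0.000000
  k2 = f(0.115000, -1.600000) = -0.106720
  k3 = f(0.115000, -1.612273) = -0.107539
  k4 = f(0.230000, -1.624734) = -0.216739
  y ← -1.600000 + (0.23/6)·(k1 + 2k2 + 2k3 + k4) = -1.624735
x=0.230000, y=-1.624735:
  k1 = f(0.230000, -1.624735) = -0.216740
  k2 = f(0.345000, -1.649660) = -0.330097
  k3 = f(0.345000, -1.662696) = -0.332705
  k4 = f(0.460000, -1.701257) = -0.453895
  y ← -1.624735 + (0.23/6)·(k1 + 2k2 + 2k3 + k4) = -1.701257
y(0.46) ≈ -1.7013

-1.7013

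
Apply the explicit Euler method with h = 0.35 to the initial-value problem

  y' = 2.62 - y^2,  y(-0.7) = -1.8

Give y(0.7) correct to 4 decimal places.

Euler: y_{n+1} = y_n + h·f(x_n, y_n).
x=-0.700000, y=-1.800000: f=-0.620000 → y ← -1.800000 + 0.35·(-0.620000) = -2.017000
x=-0.350000, y=-2.017000: f=-1.448289 → y ← -2.017000 + 0.35·(-1.448289) = -2.523901
x=0.000000, y=-2.523901: f=-3.750077 → y ← -2.523901 + 0.35·(-3.750077) = -3.836428
x=0.350000, y=-3.836428: f=-12.098181 → y ← -3.836428 + 0.35·(-12.098181) = -8.070791
y(0.7) ≈ -8.0708

-8.0708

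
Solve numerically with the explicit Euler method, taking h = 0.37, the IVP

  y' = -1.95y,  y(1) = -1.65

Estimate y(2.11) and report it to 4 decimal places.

-0.0356

Euler: y_{n+1} = y_n + h·f(t_n, y_n).
t=1.000000, y=-1.650000: f=3.217500 → y ← -1.650000 + 0.37·3.217500 = -0.459525
t=1.370000, y=-0.459525: f=0.896074 → y ← -0.459525 + 0.37·0.896074 = -0.127978
t=1.740000, y=-0.127978: f=0.249557 → y ← -0.127978 + 0.37·0.249557 = -0.035642
y(2.11) ≈ -0.0356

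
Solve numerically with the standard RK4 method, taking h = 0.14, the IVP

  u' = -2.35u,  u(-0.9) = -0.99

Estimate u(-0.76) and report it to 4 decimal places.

RK4: k1 = f(t_n, u_n); k2 = f(t_n + h/2, u_n + (h/2)·k1); k3 = f(t_n + h/2, u_n + (h/2)·k2); k4 = f(t_n + h, u_n + h·k3); u_{n+1} = u_n + (h/6)·(k1 + 2k2 + 2k3 + k4).
t=-0.900000, u=-0.990000:
  k1 = f(-0.900000, -0.990000) = 2.326500
  k2 = f(-0.830000, -0.827145) = 1.943791
  k3 = f(-0.830000, -0.853935) = 2.006746
  k4 = f(-0.760000, -0.709056) = 1.666280
  u ← -0.990000 + (0.14/6)·(k1 + 2k2 + 2k3 + k4) = -0.712477
u(-0.76) ≈ -0.7125

-0.7125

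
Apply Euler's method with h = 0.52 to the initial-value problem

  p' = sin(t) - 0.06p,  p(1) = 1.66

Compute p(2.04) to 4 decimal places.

2.5013

Euler: p_{n+1} = p_n + h·f(t_n, p_n).
t=1.000000, p=1.660000: f=0.741871 → p ← 1.660000 + 0.52·0.741871 = 2.045773
t=1.520000, p=2.045773: f=0.875964 → p ← 2.045773 + 0.52·0.875964 = 2.501274
p(2.04) ≈ 2.5013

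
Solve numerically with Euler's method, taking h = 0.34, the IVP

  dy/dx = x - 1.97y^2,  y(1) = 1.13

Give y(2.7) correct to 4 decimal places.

1.1200

Euler: y_{n+1} = y_n + h·f(x_n, y_n).
x=1.000000, y=1.130000: f=-1.515493 → y ← 1.130000 + 0.34·(-1.515493) = 0.614732
x=1.340000, y=0.614732: f=0.595545 → y ← 0.614732 + 0.34·0.595545 = 0.817218
x=1.680000, y=0.817218: f=0.364346 → y ← 0.817218 + 0.34·0.364346 = 0.941095
x=2.020000, y=0.941095: f=0.275249 → y ← 0.941095 + 0.34·0.275249 = 1.034680
x=2.360000, y=1.034680: f=0.250991 → y ← 1.034680 + 0.34·0.250991 = 1.120017
y(2.7) ≈ 1.1200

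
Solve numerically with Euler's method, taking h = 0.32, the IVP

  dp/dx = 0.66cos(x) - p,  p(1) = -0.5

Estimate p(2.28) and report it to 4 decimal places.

Euler: p_{n+1} = p_n + h·f(x_n, p_n).
x=1.000000, p=-0.500000: f=0.856600 → p ← -0.500000 + 0.32·0.856600 = -0.225888
x=1.320000, p=-0.225888: f=0.389684 → p ← -0.225888 + 0.32·0.389684 = -0.101189
x=1.640000, p=-0.101189: f=0.055551 → p ← -0.101189 + 0.32·0.055551 = -0.083413
x=1.960000, p=-0.083413: f=-0.167025 → p ← -0.083413 + 0.32·(-0.167025) = -0.136861
p(2.28) ≈ -0.1369

-0.1369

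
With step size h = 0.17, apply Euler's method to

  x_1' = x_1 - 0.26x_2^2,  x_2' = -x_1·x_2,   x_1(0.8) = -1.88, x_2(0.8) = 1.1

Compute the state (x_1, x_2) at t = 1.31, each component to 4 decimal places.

Euler on (x_1,x_2): x_1_{n+1} = x_1_n + h·x_1', x_2_{n+1} = x_2_n + h·x_2'.
0.800000: (-1.880000, 1.100000); f=(-2.194600, 2.068000) → (-2.253082, 1.451560)
0.970000: (-2.253082, 1.451560); f=(-2.800909, 3.270484) → (-2.729237, 2.007542)
1.140000: (-2.729237, 2.007542); f=(-3.777095, 5.479058) → (-3.371343, 2.938982)
(x_1(1.31), x_2(1.31)) ≈ (-3.3713, 2.9390)

-3.3713, 2.9390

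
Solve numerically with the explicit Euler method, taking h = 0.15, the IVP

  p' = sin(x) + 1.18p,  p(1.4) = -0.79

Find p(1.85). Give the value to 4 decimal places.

-0.7581

Euler: p_{n+1} = p_n + h·f(x_n, p_n).
x=1.400000, p=-0.790000: f=0.053250 → p ← -0.790000 + 0.15·0.053250 = -0.782013
x=1.550000, p=-0.782013: f=0.077009 → p ← -0.782013 + 0.15·0.077009 = -0.770461
x=1.700000, p=-0.770461: f=0.082521 → p ← -0.770461 + 0.15·0.082521 = -0.758083
p(1.85) ≈ -0.7581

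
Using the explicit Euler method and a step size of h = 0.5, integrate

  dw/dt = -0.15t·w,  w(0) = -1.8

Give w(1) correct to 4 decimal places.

Euler: w_{n+1} = w_n + h·f(t_n, w_n).
t=0.000000, w=-1.800000: f=0.000000 → w ← -1.800000 + 0.5·0.000000 = -1.800000
t=0.500000, w=-1.800000: f=0.135000 → w ← -1.800000 + 0.5·0.135000 = -1.732500
w(1) ≈ -1.7325

-1.7325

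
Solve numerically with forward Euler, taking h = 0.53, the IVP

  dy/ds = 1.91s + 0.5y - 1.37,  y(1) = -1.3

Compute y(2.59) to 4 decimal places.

0.2264

Euler: y_{n+1} = y_n + h·f(s_n, y_n).
s=1.000000, y=-1.300000: f=-0.110000 → y ← -1.300000 + 0.53·(-0.110000) = -1.358300
s=1.530000, y=-1.358300: f=0.873150 → y ← -1.358300 + 0.53·0.873150 = -0.895531
s=2.060000, y=-0.895531: f=2.116835 → y ← -0.895531 + 0.53·2.116835 = 0.226392
y(2.59) ≈ 0.2264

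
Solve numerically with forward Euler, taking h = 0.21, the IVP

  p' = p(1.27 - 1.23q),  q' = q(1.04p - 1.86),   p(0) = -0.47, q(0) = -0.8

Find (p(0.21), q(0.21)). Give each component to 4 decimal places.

-0.6925, -0.4054

Euler on (p,q): p_{n+1} = p_n + h·p', q_{n+1} = q_n + h·q'.
0.000000: (-0.470000, -0.800000); f=(-1.059380, 1.879040) → (-0.692470, -0.405402)
(p(0.21), q(0.21)) ≈ (-0.6925, -0.4054)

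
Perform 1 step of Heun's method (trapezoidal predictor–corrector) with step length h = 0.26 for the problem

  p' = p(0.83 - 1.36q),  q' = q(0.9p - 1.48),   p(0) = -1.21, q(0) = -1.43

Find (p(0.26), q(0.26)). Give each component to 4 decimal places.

Heun on (p,q): k1 = f(t_n, state_n); k2 = f(t_n + h, state_n + h·k1); state_{n+1} = state_n + (h/2)·(k1 + k2).
0.000000: (-1.210000, -1.430000)
  k1 = (-3.357508, 3.673670)
  predictor → (-2.082952, -0.474846)
  k2 = (-3.074000, 1.592945)
  → (-2.046096, -0.745340)
(p(0.26), q(0.26)) ≈ (-2.0461, -0.7453)

-2.0461, -0.7453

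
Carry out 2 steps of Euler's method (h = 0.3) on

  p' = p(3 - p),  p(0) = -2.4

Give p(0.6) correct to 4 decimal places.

-23.8089

Euler: p_{n+1} = p_n + h·f(x_n, p_n).
x=0.000000, p=-2.400000: f=-12.960000 → p ← -2.400000 + 0.3·(-12.960000) = -6.288000
x=0.300000, p=-6.288000: f=-58.402944 → p ← -6.288000 + 0.3·(-58.402944) = -23.808883
p(0.6) ≈ -23.8089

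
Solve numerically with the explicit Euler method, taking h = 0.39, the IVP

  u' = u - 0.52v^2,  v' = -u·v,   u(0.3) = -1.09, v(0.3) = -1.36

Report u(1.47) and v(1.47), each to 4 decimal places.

-7.0099, -7.8172

Euler on (u,v): u_{n+1} = u_n + h·u', v_{n+1} = v_n + h·v'.
0.300000: (-1.090000, -1.360000); f=(-2.051792, -1.482400) → (-1.890199, -1.938136)
0.690000: (-1.890199, -1.938136); f=(-3.843512, -3.663462) → (-3.389169, -3.366886)
1.080000: (-3.389169, -3.366886); f=(-9.283849, -11.410945) → (-7.009870, -7.817155)
(u(1.47), v(1.47)) ≈ (-7.0099, -7.8172)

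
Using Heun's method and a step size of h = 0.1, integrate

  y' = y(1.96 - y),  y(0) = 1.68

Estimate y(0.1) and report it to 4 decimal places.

1.7236

Heun: k1 = f(x_n, y_n); k2 = f(x_n + h, y_n + h·k1); y_{n+1} = y_n + (h/2)·(k1 + k2).
x=0.000000, y=1.680000:
  k1 = f(0.000000, 1.680000) = 0.470400
  k2 = f(0.100000, 1.727040) = 0.402331
  y ← 1.680000 + (0.1/2)·(0.470400 + 0.402331) = 1.723637
y(0.1) ≈ 1.7236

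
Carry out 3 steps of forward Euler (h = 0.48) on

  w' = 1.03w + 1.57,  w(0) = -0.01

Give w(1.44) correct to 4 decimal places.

Euler: w_{n+1} = w_n + h·f(s_n, w_n).
s=0.000000, w=-0.010000: f=1.559700 → w ← -0.010000 + 0.48·1.559700 = 0.738656
s=0.480000, w=0.738656: f=2.330816 → w ← 0.738656 + 0.48·2.330816 = 1.857448
s=0.960000, w=1.857448: f=3.483171 → w ← 1.857448 + 0.48·3.483171 = 3.529370
w(1.44) ≈ 3.5294

3.5294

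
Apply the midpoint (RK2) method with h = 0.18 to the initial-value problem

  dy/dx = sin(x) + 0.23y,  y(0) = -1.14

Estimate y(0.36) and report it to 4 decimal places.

Midpoint: k1 = f(x_n, y_n); k2 = f(x_n + h/2, y_n + (h/2)·k1); y_{n+1} = y_n + h·k2.
x=0.000000, y=-1.140000:
  k1 = f(0.000000, -1.140000) = -0.262200
  k2 = f(0.090000, -1.163598) = -0.177749
  y ← -1.140000 + 0.18·(-0.177749) = -1.171995
x=0.180000, y=-1.171995:
  k1 = f(0.180000, -1.171995) = -0.090529
  k2 = f(0.270000, -1.180142) = -0.004701
  y ← -1.171995 + 0.18·(-0.004701) = -1.172841
y(0.36) ≈ -1.1728

-1.1728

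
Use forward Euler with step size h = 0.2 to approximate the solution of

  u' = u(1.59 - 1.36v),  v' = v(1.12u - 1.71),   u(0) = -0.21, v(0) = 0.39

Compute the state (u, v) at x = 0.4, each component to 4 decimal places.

-0.3189, 0.1432

Euler on (u,v): u_{n+1} = u_n + h·u', v_{n+1} = v_n + h·v'.
0.000000: (-0.210000, 0.390000); f=(-0.222516, -0.758628) → (-0.254503, 0.238274)
0.200000: (-0.254503, 0.238274); f=(-0.322188, -0.475368) → (-0.318941, 0.143201)
(u(0.4), v(0.4)) ≈ (-0.3189, 0.1432)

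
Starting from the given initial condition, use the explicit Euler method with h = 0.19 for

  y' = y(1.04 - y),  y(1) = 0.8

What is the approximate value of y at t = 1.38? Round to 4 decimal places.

0.8688

Euler: y_{n+1} = y_n + h·f(t_n, y_n).
t=1.000000, y=0.800000: f=0.192000 → y ← 0.800000 + 0.19·0.192000 = 0.836480
t=1.190000, y=0.836480: f=0.170240 → y ← 0.836480 + 0.19·0.170240 = 0.868826
y(1.38) ≈ 0.8688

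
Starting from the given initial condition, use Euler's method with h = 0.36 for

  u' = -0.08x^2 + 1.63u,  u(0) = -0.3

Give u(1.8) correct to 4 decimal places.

Euler: u_{n+1} = u_n + h·f(x_n, u_n).
x=0.000000, u=-0.300000: f=-0.489000 → u ← -0.300000 + 0.36·(-0.489000) = -0.476040
x=0.360000, u=-0.476040: f=-0.786313 → u ← -0.476040 + 0.36·(-0.786313) = -0.759113
x=0.720000, u=-0.759113: f=-1.278826 → u ← -0.759113 + 0.36·(-1.278826) = -1.219490
x=1.080000, u=-1.219490: f=-2.081081 → u ← -1.219490 + 0.36·(-2.081081) = -1.968679
x=1.440000, u=-1.968679: f=-3.374835 → u ← -1.968679 + 0.36·(-3.374835) = -3.183620
u(1.8) ≈ -3.1836

-3.1836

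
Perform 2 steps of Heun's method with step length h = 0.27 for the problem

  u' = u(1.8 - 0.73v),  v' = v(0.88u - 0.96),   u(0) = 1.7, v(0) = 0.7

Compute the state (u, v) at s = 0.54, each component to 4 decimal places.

Heun on (u,v): k1 = f(s_n, state_n); k2 = f(s_n + h, state_n + h·k1); state_{n+1} = state_n + (h/2)·(k1 + k2).
0.000000: (1.700000, 0.700000)
  k1 = (2.191300, 0.375200)
  predictor → (2.291651, 0.801304)
  k2 = (2.784466, 0.846700)
  → (2.371728, 0.864957)
0.270000: (2.371728, 0.864957)
  k1 = (2.771559, 0.974911)
  predictor → (3.120049, 1.128182)
  k2 = (3.046500, 2.014531)
  → (3.157166, 1.268531)
(u(0.54), v(0.54)) ≈ (3.1572, 1.2685)

3.1572, 1.2685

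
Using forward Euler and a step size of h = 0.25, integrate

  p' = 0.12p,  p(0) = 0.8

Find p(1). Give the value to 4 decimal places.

0.9004

Euler: p_{n+1} = p_n + h·f(s_n, p_n).
s=0.000000, p=0.800000: f=0.096000 → p ← 0.800000 + 0.25·0.096000 = 0.824000
s=0.250000, p=0.824000: f=0.098880 → p ← 0.824000 + 0.25·0.098880 = 0.848720
s=0.500000, p=0.848720: f=0.101846 → p ← 0.848720 + 0.25·0.101846 = 0.874182
s=0.750000, p=0.874182: f=0.104902 → p ← 0.874182 + 0.25·0.104902 = 0.900407
p(1) ≈ 0.9004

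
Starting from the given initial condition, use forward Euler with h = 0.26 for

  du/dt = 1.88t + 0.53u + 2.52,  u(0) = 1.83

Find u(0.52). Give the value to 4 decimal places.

3.8969

Euler: u_{n+1} = u_n + h·f(t_n, u_n).
t=0.000000, u=1.830000: f=3.489900 → u ← 1.830000 + 0.26·3.489900 = 2.737374
t=0.260000, u=2.737374: f=4.459608 → u ← 2.737374 + 0.26·4.459608 = 3.896872
u(0.52) ≈ 3.8969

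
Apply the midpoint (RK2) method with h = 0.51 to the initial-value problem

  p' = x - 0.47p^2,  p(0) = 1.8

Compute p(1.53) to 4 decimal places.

Midpoint: k1 = f(x_n, p_n); k2 = f(x_n + h/2, p_n + (h/2)·k1); p_{n+1} = p_n + h·k2.
x=0.000000, p=1.800000:
  k1 = f(0.000000, 1.800000) = -1.522800
  k2 = f(0.255000, 1.411686) = -0.681643
  p ← 1.800000 + 0.51·(-0.681643) = 1.452362
x=0.510000, p=1.452362:
  k1 = f(0.510000, 1.452362) = -0.481397
  k2 = f(0.765000, 1.329606) = -0.065890
  p ← 1.452362 + 0.51·(-0.065890) = 1.418758
x=1.020000, p=1.418758:
  k1 = f(1.020000, 1.418758) = 0.073949
  k2 = f(1.275000, 1.437615) = 0.303634
  p ← 1.418758 + 0.51·0.303634 = 1.573611
p(1.53) ≈ 1.5736

1.5736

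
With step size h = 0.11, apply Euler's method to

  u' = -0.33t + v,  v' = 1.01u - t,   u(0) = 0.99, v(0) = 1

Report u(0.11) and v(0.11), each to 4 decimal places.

1.1000, 1.1100

Euler on (u,v): u_{n+1} = u_n + h·u', v_{n+1} = v_n + h·v'.
0.000000: (0.990000, 1.000000); f=(1.000000, 0.999900) → (1.100000, 1.109989)
(u(0.11), v(0.11)) ≈ (1.1000, 1.1100)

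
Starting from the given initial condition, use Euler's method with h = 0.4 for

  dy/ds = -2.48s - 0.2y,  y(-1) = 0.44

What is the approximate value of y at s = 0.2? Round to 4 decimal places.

Euler: y_{n+1} = y_n + h·f(s_n, y_n).
s=-1.000000, y=0.440000: f=2.392000 → y ← 0.440000 + 0.4·2.392000 = 1.396800
s=-0.600000, y=1.396800: f=1.208640 → y ← 1.396800 + 0.4·1.208640 = 1.880256
s=-0.200000, y=1.880256: f=0.119949 → y ← 1.880256 + 0.4·0.119949 = 1.928236
y(0.2) ≈ 1.9282

1.9282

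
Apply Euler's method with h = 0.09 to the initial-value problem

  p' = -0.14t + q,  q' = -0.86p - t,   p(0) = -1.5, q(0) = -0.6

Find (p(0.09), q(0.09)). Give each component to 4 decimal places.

-1.5540, -0.4839

Euler on (p,q): p_{n+1} = p_n + h·p', q_{n+1} = q_n + h·q'.
0.000000: (-1.500000, -0.600000); f=(-0.600000, 1.290000) → (-1.554000, -0.483900)
(p(0.09), q(0.09)) ≈ (-1.5540, -0.4839)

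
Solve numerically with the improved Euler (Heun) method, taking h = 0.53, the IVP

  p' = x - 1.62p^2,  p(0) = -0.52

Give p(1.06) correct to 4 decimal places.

-0.9193

Heun: k1 = f(x_n, p_n); k2 = f(x_n + h, p_n + h·k1); p_{n+1} = p_n + (h/2)·(k1 + k2).
x=0.000000, p=-0.520000:
  k1 = f(0.000000, -0.520000) = -0.438048
  k2 = f(0.530000, -0.752165) = -0.386520
  p ← -0.520000 + (0.53/2)·(-0.438048 + (-0.386520)) = -0.738510
x=0.530000, p=-0.738510:
  k1 = f(0.530000, -0.738510) = -0.353544
  k2 = f(1.060000, -0.925889) = -0.328778
  p ← -0.738510 + (0.53/2)·(-0.353544 + (-0.328778)) = -0.919326
p(1.06) ≈ -0.9193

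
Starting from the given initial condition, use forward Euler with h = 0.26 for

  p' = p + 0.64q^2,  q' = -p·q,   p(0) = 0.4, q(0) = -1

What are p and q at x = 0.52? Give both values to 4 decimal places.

Euler on (p,q): p_{n+1} = p_n + h·p', q_{n+1} = q_n + h·q'.
0.000000: (0.400000, -1.000000); f=(1.040000, 0.400000) → (0.670400, -0.896000)
0.260000: (0.670400, -0.896000); f=(1.184202, 0.600678) → (0.978293, -0.739824)
(p(0.52), q(0.52)) ≈ (0.9783, -0.7398)

0.9783, -0.7398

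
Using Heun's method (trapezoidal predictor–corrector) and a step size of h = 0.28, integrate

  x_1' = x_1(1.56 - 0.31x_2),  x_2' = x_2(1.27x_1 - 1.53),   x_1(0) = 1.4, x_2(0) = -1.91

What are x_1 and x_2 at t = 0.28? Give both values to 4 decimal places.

2.5107, -2.3536

Heun on (x_1,x_2): k1 = f(t_n, state_n); k2 = f(t_n + h, state_n + h·k1); state_{n+1} = state_n + (h/2)·(k1 + k2).
0.000000: (1.400000, -1.910000)
  k1 = (3.012940, -0.473680)
  predictor → (2.243623, -2.042630)
  k2 = (4.920749, -2.695050)
  → (2.510716, -2.353622)
(x_1(0.28), x_2(0.28)) ≈ (2.5107, -2.3536)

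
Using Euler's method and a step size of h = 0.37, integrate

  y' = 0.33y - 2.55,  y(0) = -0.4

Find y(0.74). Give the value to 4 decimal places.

-2.5058

Euler: y_{n+1} = y_n + h·f(t_n, y_n).
t=0.000000, y=-0.400000: f=-2.682000 → y ← -0.400000 + 0.37·(-2.682000) = -1.392340
t=0.370000, y=-1.392340: f=-3.009472 → y ← -1.392340 + 0.37·(-3.009472) = -2.505845
y(0.74) ≈ -2.5058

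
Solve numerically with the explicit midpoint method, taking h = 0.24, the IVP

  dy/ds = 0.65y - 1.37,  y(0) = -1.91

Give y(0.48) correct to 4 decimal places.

Midpoint: k1 = f(s_n, y_n); k2 = f(s_n + h/2, y_n + (h/2)·k1); y_{n+1} = y_n + h·k2.
s=0.000000, y=-1.910000:
  k1 = f(0.000000, -1.910000) = -2.611500
  k2 = f(0.120000, -2.223380) = -2.815197
  y ← -1.910000 + 0.24·(-2.815197) = -2.585647
s=0.240000, y=-2.585647:
  k1 = f(0.240000, -2.585647) = -3.050671
  k2 = f(0.360000, -2.951728) = -3.288623
  y ← -2.585647 + 0.24·(-3.288623) = -3.374917
y(0.48) ≈ -3.3749

-3.3749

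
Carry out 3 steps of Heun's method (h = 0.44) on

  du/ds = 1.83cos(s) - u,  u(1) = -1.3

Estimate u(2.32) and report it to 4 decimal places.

-0.6971

Heun: k1 = f(s_n, u_n); k2 = f(s_n + h, u_n + h·k1); u_{n+1} = u_n + (h/2)·(k1 + k2).
s=1.000000, u=-1.300000:
  k1 = f(1.000000, -1.300000) = 2.288753
  k2 = f(1.440000, -0.292949) = 0.531624
  u ← -1.300000 + (0.44/2)·(2.288753 + 0.531624) = -0.679517
s=1.440000, u=-0.679517:
  k1 = f(1.440000, -0.679517) = 0.918192
  k2 = f(1.880000, -0.275512) = -0.281357
  u ← -0.679517 + (0.44/2)·(0.918192 + (-0.281357)) = -0.539413
s=1.880000, u=-0.539413:
  k1 = f(1.880000, -0.539413) = -0.017456
  k2 = f(2.320000, -0.547094) = -0.699238
  u ← -0.539413 + (0.44/2)·(-0.017456 + (-0.699238)) = -0.697086
u(2.32) ≈ -0.6971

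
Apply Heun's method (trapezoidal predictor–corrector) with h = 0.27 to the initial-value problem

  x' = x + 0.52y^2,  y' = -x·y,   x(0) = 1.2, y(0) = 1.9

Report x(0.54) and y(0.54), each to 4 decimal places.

Heun on (x,y): k1 = f(s_n, state_n); k2 = f(s_n + h, state_n + h·k1); state_{n+1} = state_n + (h/2)·(k1 + k2).
0.000000: (1.200000, 1.900000)
  k1 = (3.077200, -2.280000)
  predictor → (2.030844, 1.284400)
  k2 = (2.888679, -2.608416)
  → (2.005394, 1.240064)
0.270000: (2.005394, 1.240064)
  k1 = (2.805028, -2.486816)
  predictor → (2.762751, 0.568623)
  k2 = (2.930884, -1.570965)
  → (2.779742, 0.692263)
(x(0.54), y(0.54)) ≈ (2.7797, 0.6923)

2.7797, 0.6923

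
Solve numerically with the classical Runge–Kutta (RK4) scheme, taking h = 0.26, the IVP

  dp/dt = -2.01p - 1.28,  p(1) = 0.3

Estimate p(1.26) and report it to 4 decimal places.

RK4: k1 = f(t_n, p_n); k2 = f(t_n + h/2, p_n + (h/2)·k1); k3 = f(t_n + h/2, p_n + (h/2)·k2); k4 = f(t_n + h, p_n + h·k3); p_{n+1} = p_n + (h/6)·(k1 + 2k2 + 2k3 + k4).
t=1.000000, p=0.300000:
  k1 = f(1.000000, 0.300000) = -1.883000
  k2 = f(1.130000, 0.055210) = -1.390972
  k3 = f(1.130000, 0.119174) = -1.519539
  k4 = f(1.260000, -0.095080) = -1.088889
  p ← 0.300000 + (0.26/6)·(k1 + 2k2 + 2k3 + k4) = -0.081026
p(1.26) ≈ -0.0810

-0.0810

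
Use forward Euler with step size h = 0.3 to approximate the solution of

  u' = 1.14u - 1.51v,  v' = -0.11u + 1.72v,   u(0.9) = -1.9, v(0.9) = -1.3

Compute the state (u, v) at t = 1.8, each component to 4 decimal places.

-1.0905, -4.2289

Euler on (u,v): u_{n+1} = u_n + h·u', v_{n+1} = v_n + h·v'.
0.900000: (-1.900000, -1.300000); f=(-0.203000, -2.027000) → (-1.960900, -1.908100)
1.200000: (-1.960900, -1.908100); f=(0.645805, -3.066233) → (-1.767158, -2.827970)
1.500000: (-1.767158, -2.827970); f=(2.255674, -4.669721) → (-1.090456, -4.228886)
(u(1.8), v(1.8)) ≈ (-1.0905, -4.2289)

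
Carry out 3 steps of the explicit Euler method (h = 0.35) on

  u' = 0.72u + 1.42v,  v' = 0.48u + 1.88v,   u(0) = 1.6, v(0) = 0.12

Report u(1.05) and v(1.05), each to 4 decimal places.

Euler on (u,v): u_{n+1} = u_n + h·u', v_{n+1} = v_n + h·v'.
0.000000: (1.600000, 0.120000); f=(1.322400, 0.993600) → (2.062840, 0.467760)
0.350000: (2.062840, 0.467760); f=(2.149464, 1.869552) → (2.815152, 1.122103)
0.700000: (2.815152, 1.122103); f=(3.620296, 3.460827) → (4.082256, 2.333393)
(u(1.05), v(1.05)) ≈ (4.0823, 2.3334)

4.0823, 2.3334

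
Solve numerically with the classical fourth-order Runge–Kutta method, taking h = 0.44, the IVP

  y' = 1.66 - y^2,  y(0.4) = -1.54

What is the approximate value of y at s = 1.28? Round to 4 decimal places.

-10.3235

RK4: k1 = f(s_n, y_n); k2 = f(s_n + h/2, y_n + (h/2)·k1); k3 = f(s_n + h/2, y_n + (h/2)·k2); k4 = f(s_n + h, y_n + h·k3); y_{n+1} = y_n + (h/6)·(k1 + 2k2 + 2k3 + k4).
s=0.400000, y=-1.540000:
  k1 = f(0.400000, -1.540000) = -0.711600
  k2 = f(0.620000, -1.696552) = -1.218289
  k3 = f(0.620000, -1.808024) = -1.608949
  k4 = f(0.840000, -2.247938) = -3.393223
  y ← -1.540000 + (0.44/6)·(k1 + 2k2 + 2k3 + k4) = -2.255682
s=0.840000, y=-2.255682:
  k1 = f(0.840000, -2.255682) = -3.428101
  k2 = f(1.060000, -3.009864) = -7.399282
  k3 = f(1.060000, -3.883524) = -13.421758
  k4 = f(1.280000, -8.161255) = -64.946090
  y ← -2.255682 + (0.44/6)·(k1 + 2k2 + 2k3 + k4) = -10.323542
y(1.28) ≈ -10.3235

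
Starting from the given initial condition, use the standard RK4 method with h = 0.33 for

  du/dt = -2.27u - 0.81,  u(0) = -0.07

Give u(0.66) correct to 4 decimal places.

RK4: k1 = f(t_n, u_n); k2 = f(t_n + h/2, u_n + (h/2)·k1); k3 = f(t_n + h/2, u_n + (h/2)·k2); k4 = f(t_n + h, u_n + h·k3); u_{n+1} = u_n + (h/6)·(k1 + 2k2 + 2k3 + k4).
t=0.000000, u=-0.070000:
  k1 = f(0.000000, -0.070000) = -0.651100
  k2 = f(0.165000, -0.177432) = -0.407230
  k3 = f(0.165000, -0.137193) = -0.498572
  k4 = f(0.330000, -0.234529) = -0.277620
  u ← -0.070000 + (0.33/6)·(k1 + 2k2 + 2k3 + k4) = -0.220718
t=0.330000, u=-0.220718:
  k1 = f(0.330000, -0.220718) = -0.308970
  k2 = f(0.495000, -0.271698) = -0.193246
  k3 = f(0.495000, -0.252603) = -0.236590
  k4 = f(0.660000, -0.298793) = -0.131741
  u ← -0.220718 + (0.33/6)·(k1 + 2k2 + 2k3 + k4) = -0.292239
u(0.66) ≈ -0.2922

-0.2922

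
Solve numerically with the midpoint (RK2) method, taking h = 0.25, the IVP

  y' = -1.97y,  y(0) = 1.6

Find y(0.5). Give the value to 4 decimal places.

Midpoint: k1 = f(x_n, y_n); k2 = f(x_n + h/2, y_n + (h/2)·k1); y_{n+1} = y_n + h·k2.
x=0.000000, y=1.600000:
  k1 = f(0.000000, 1.600000) = -3.152000
  k2 = f(0.125000, 1.206000) = -2.375820
  y ← 1.600000 + 0.25·(-2.375820) = 1.006045
x=0.250000, y=1.006045:
  k1 = f(0.250000, 1.006045) = -1.981909
  k2 = f(0.375000, 0.758306) = -1.493864
  y ← 1.006045 + 0.25·(-1.493864) = 0.632579
y(0.5) ≈ 0.6326

0.6326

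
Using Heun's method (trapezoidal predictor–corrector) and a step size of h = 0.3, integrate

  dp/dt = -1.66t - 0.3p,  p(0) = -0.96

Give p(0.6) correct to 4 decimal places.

Heun: k1 = f(t_n, p_n); k2 = f(t_n + h, p_n + h·k1); p_{n+1} = p_n + (h/2)·(k1 + k2).
t=0.000000, p=-0.960000:
  k1 = f(0.000000, -0.960000) = 0.288000
  k2 = f(0.300000, -0.873600) = -0.235920
  p ← -0.960000 + (0.3/2)·(0.288000 + (-0.235920)) = -0.952188
t=0.300000, p=-0.952188:
  k1 = f(0.300000, -0.952188) = -0.212344
  k2 = f(0.600000, -1.015891) = -0.691233
  p ← -0.952188 + (0.3/2)·(-0.212344 + (-0.691233)) = -1.087724
p(0.6) ≈ -1.0877

-1.0877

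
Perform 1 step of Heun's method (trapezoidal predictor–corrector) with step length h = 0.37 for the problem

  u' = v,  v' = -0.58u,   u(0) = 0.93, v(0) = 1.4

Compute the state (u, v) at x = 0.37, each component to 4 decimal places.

Heun on (u,v): k1 = f(x_n, state_n); k2 = f(x_n + h, state_n + h·k1); state_{n+1} = state_n + (h/2)·(k1 + k2).
0.000000: (0.930000, 1.400000)
  k1 = (1.400000, -0.539400)
  predictor → (1.448000, 1.200422)
  k2 = (1.200422, -0.839840)
  → (1.411078, 1.144841)
(u(0.37), v(0.37)) ≈ (1.4111, 1.1448)

1.4111, 1.1448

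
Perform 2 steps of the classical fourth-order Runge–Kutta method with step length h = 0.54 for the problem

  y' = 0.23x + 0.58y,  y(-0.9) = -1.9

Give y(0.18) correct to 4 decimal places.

RK4: k1 = f(x_n, y_n); k2 = f(x_n + h/2, y_n + (h/2)·k1); k3 = f(x_n + h/2, y_n + (h/2)·k2); k4 = f(x_n + h, y_n + h·k3); y_{n+1} = y_n + (h/6)·(k1 + 2k2 + 2k3 + k4).
x=-0.900000, y=-1.900000:
  k1 = f(-0.900000, -1.900000) = -1.309000
  k2 = f(-0.630000, -2.253430) = -1.451889
  k3 = f(-0.630000, -2.292010) = -1.474266
  k4 = f(-0.360000, -2.696104) = -1.646540
  y ← -1.900000 + (0.54/6)·(k1 + 2k2 + 2k3 + k4) = -2.692707
x=-0.360000, y=-2.692707:
  k1 = f(-0.360000, -2.692707) = -1.644570
  k2 = f(-0.090000, -3.136740) = -1.840009
  k3 = f(-0.090000, -3.189509) = -1.870615
  k4 = f(0.180000, -3.702839) = -2.106247
  y ← -2.692707 + (0.54/6)·(k1 + 2k2 + 2k3 + k4) = -3.698192
y(0.18) ≈ -3.6982

-3.6982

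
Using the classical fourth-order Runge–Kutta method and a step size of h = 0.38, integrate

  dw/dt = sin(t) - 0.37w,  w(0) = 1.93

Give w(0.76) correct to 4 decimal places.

RK4: k1 = f(t_n, w_n); k2 = f(t_n + h/2, w_n + (h/2)·k1); k3 = f(t_n + h/2, w_n + (h/2)·k2); k4 = f(t_n + h, w_n + h·k3); w_{n+1} = w_n + (h/6)·(k1 + 2k2 + 2k3 + k4).
t=0.000000, w=1.930000:
  k1 = f(0.000000, 1.930000) = -0.714100
  k2 = f(0.190000, 1.794321) = -0.475040
  k3 = f(0.190000, 1.839742) = -0.491846
  k4 = f(0.380000, 1.743099) = -0.274026
  w ← 1.930000 + (0.38/6)·(k1 + 2k2 + 2k3 + k4) = 1.744947
t=0.380000, w=1.744947:
  k1 = f(0.380000, 1.744947) = -0.274710
  k2 = f(0.570000, 1.692752) = -0.086686
  k3 = f(0.570000, 1.728476) = -0.099904
  k4 = f(0.760000, 1.706983) = 0.057338
  w ← 1.744947 + (0.38/6)·(k1 + 2k2 + 2k3 + k4) = 1.707545
w(0.76) ≈ 1.7075

1.7075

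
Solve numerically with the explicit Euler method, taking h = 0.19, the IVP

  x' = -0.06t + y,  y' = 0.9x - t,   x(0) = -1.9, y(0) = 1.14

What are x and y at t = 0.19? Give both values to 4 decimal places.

Euler on (x,y): x_{n+1} = x_n + h·x', y_{n+1} = y_n + h·y'.
0.000000: (-1.900000, 1.140000); f=(1.140000, -1.710000) → (-1.683400, 0.815100)
(x(0.19), y(0.19)) ≈ (-1.6834, 0.8151)

-1.6834, 0.8151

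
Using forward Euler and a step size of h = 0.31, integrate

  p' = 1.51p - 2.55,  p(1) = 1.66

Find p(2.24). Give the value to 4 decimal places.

1.5552

Euler: p_{n+1} = p_n + h·f(t_n, p_n).
t=1.000000, p=1.660000: f=-0.043400 → p ← 1.660000 + 0.31·(-0.043400) = 1.646546
t=1.310000, p=1.646546: f=-0.063716 → p ← 1.646546 + 0.31·(-0.063716) = 1.626794
t=1.620000, p=1.626794: f=-0.093541 → p ← 1.626794 + 0.31·(-0.093541) = 1.597797
t=1.930000, p=1.597797: f=-0.137327 → p ← 1.597797 + 0.31·(-0.137327) = 1.555225
p(2.24) ≈ 1.5552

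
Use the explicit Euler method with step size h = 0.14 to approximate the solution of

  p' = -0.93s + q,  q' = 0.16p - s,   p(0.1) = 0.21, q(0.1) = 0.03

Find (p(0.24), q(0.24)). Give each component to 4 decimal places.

0.2012, 0.0207

Euler on (p,q): p_{n+1} = p_n + h·p', q_{n+1} = q_n + h·q'.
0.100000: (0.210000, 0.030000); f=(-0.063000, -0.066400) → (0.201180, 0.020704)
(p(0.24), q(0.24)) ≈ (0.2012, 0.0207)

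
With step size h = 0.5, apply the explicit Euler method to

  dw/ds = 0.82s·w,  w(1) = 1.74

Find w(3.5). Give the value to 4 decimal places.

Euler: w_{n+1} = w_n + h·f(s_n, w_n).
s=1.000000, w=1.740000: f=1.426800 → w ← 1.740000 + 0.5·1.426800 = 2.453400
s=1.500000, w=2.453400: f=3.017682 → w ← 2.453400 + 0.5·3.017682 = 3.962241
s=2.000000, w=3.962241: f=6.498075 → w ← 3.962241 + 0.5·6.498075 = 7.211279
s=2.500000, w=7.211279: f=14.783121 → w ← 7.211279 + 0.5·14.783121 = 14.602839
s=3.000000, w=14.602839: f=35.922984 → w ← 14.602839 + 0.5·35.922984 = 32.564331
w(3.5) ≈ 32.5643

32.5643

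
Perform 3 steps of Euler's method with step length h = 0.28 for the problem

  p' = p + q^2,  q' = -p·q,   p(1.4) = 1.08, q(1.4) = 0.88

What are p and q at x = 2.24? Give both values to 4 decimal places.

2.7874, 0.1347

Euler on (p,q): p_{n+1} = p_n + h·p', q_{n+1} = q_n + h·q'.
1.400000: (1.080000, 0.880000); f=(1.854400, -0.950400) → (1.599232, 0.613888)
1.680000: (1.599232, 0.613888); f=(1.976090, -0.981749) → (2.152537, 0.338998)
1.960000: (2.152537, 0.338998); f=(2.267457, -0.729706) → (2.787425, 0.134680)
(p(2.24), q(2.24)) ≈ (2.7874, 0.1347)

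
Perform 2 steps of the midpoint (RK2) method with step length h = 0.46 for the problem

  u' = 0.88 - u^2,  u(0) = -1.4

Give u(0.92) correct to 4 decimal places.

Midpoint: k1 = f(t_n, u_n); k2 = f(t_n + h/2, u_n + (h/2)·k1); u_{n+1} = u_n + h·k2.
t=0.000000, u=-1.400000:
  k1 = f(0.000000, -1.400000) = -1.080000
  k2 = f(0.230000, -1.648400) = -1.837223
  u ← -1.400000 + 0.46·(-1.837223) = -2.245122
t=0.460000, u=-2.245122:
  k1 = f(0.460000, -2.245122) = -4.160574
  k2 = f(0.690000, -3.202055) = -9.373153
  u ← -2.245122 + 0.46·(-9.373153) = -6.556773
u(0.92) ≈ -6.5568

-6.5568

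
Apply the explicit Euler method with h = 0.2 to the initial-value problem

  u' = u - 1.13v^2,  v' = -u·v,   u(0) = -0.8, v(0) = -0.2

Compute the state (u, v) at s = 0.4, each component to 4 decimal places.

Euler on (u,v): u_{n+1} = u_n + h·u', v_{n+1} = v_n + h·v'.
0.000000: (-0.800000, -0.200000); f=(-0.845200, -0.160000) → (-0.969040, -0.232000)
0.200000: (-0.969040, -0.232000); f=(-1.029861, -0.224817) → (-1.175012, -0.276963)
(u(0.4), v(0.4)) ≈ (-1.1750, -0.2770)

-1.1750, -0.2770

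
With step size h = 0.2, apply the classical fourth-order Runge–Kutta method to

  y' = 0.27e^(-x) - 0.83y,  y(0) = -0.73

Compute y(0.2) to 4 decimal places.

-0.5734

RK4: k1 = f(x_n, y_n); k2 = f(x_n + h/2, y_n + (h/2)·k1); k3 = f(x_n + h/2, y_n + (h/2)·k2); k4 = f(x_n + h, y_n + h·k3); y_{n+1} = y_n + (h/6)·(k1 + 2k2 + 2k3 + k4).
x=0.000000, y=-0.730000:
  k1 = f(0.000000, -0.730000) = 0.875900
  k2 = f(0.100000, -0.642410) = 0.777506
  k3 = f(0.100000, -0.652249) = 0.785673
  k4 = f(0.200000, -0.572865) = 0.696536
  y ← -0.730000 + (0.2/6)·(k1 + 2k2 + 2k3 + k4) = -0.573374
y(0.2) ≈ -0.5734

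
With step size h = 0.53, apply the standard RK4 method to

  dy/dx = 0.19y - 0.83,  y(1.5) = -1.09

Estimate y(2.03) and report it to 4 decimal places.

-1.6683

RK4: k1 = f(x_n, y_n); k2 = f(x_n + h/2, y_n + (h/2)·k1); k3 = f(x_n + h/2, y_n + (h/2)·k2); k4 = f(x_n + h, y_n + h·k3); y_{n+1} = y_n + (h/6)·(k1 + 2k2 + 2k3 + k4).
x=1.500000, y=-1.090000:
  k1 = f(1.500000, -1.090000) = -1.037100
  k2 = f(1.765000, -1.364832) = -1.089318
  k3 = f(1.765000, -1.378669) = -1.091947
  k4 = f(2.030000, -1.668732) = -1.147059
  y ← -1.090000 + (0.53/6)·(k1 + 2k2 + 2k3 + k4) = -1.668291
y(2.03) ≈ -1.6683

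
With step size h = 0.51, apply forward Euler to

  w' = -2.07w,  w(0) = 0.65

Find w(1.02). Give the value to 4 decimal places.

Euler: w_{n+1} = w_n + h·f(s_n, w_n).
s=0.000000, w=0.650000: f=-1.345500 → w ← 0.650000 + 0.51·(-1.345500) = -0.036205
s=0.510000, w=-0.036205: f=0.074944 → w ← -0.036205 + 0.51·0.074944 = 0.002017
w(1.02) ≈ 0.0020

0.0020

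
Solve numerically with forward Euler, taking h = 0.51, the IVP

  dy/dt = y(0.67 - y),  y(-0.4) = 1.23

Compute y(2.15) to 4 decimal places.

0.6974

Euler: y_{n+1} = y_n + h·f(t_n, y_n).
t=-0.400000, y=1.230000: f=-0.688800 → y ← 1.230000 + 0.51·(-0.688800) = 0.878712
t=0.110000, y=0.878712: f=-0.183398 → y ← 0.878712 + 0.51·(-0.183398) = 0.785179
t=0.620000, y=0.785179: f=-0.090436 → y ← 0.785179 + 0.51·(-0.090436) = 0.739057
t=1.130000, y=0.739057: f=-0.051037 → y ← 0.739057 + 0.51·(-0.051037) = 0.713028
t=1.640000, y=0.713028: f=-0.030680 → y ← 0.713028 + 0.51·(-0.030680) = 0.697381
y(2.15) ≈ 0.6974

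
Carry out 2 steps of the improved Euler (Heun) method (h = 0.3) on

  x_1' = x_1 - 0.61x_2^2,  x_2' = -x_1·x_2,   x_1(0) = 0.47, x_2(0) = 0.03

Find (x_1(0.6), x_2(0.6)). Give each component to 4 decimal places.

0.8499, 0.0206

Heun on (x_1,x_2): k1 = f(x_n, state_n); k2 = f(x_n + h, state_n + h·k1); state_{n+1} = state_n + (h/2)·(k1 + k2).
0.000000: (0.470000, 0.030000)
  k1 = (0.469451, -0.014100)
  predictor → (0.610835, 0.025770)
  k2 = (0.610430, -0.015741)
  → (0.631982, 0.025524)
0.300000: (0.631982, 0.025524)
  k1 = (0.631585, -0.016131)
  predictor → (0.821458, 0.020685)
  k2 = (0.821197, -0.016992)
  → (0.849899, 0.020555)
(x_1(0.6), x_2(0.6)) ≈ (0.8499, 0.0206)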